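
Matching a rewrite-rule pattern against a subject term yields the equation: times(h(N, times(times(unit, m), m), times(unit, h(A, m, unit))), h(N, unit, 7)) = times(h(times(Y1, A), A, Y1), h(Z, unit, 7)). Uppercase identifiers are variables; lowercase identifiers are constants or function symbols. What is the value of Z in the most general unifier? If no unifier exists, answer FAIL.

times(times(unit, h(times(times(unit, m), m), m, unit)), times(times(unit, m), m))

Decompose times/2: h(N, times(times(unit, m), m), times(unit, h(A, m, unit))) = h(times(Y1, A), A, Y1),  h(N, unit, 7) = h(Z, unit, 7).
Decompose h/3: N = times(Y1, A),  times(times(unit, m), m) = A,  times(unit, h(A, m, unit)) = Y1.
Bind N := times(Y1, A); substituting into the one remaining equation that mentions N gives: h(times(Y1, A), unit, 7) = h(Z, unit, 7).
Bind A := times(times(unit, m), m); substituting into the remaining equations gives: times(unit, h(times(times(unit, m), m), m, unit)) = Y1,  h(times(Y1, times(times(unit, m), m)), unit, 7) = h(Z, unit, 7). Substituting into the earlier binding gives N := times(Y1, times(times(unit, m), m)).
Bind Y1 := times(unit, h(times(times(unit, m), m), m, unit)); substituting into the remaining equation gives: h(times(times(unit, h(times(times(unit, m), m), m, unit)), times(times(unit, m), m)), unit, 7) = h(Z, unit, 7). Substituting into the earlier binding gives N := times(times(unit, h(times(times(unit, m), m), m, unit)), times(times(unit, m), m)).
Decompose h/3: times(times(unit, h(times(times(unit, m), m), m, unit)), times(times(unit, m), m)) = Z,  unit = unit,  7 = 7.
Bind Z := times(times(unit, h(times(times(unit, m), m), m, unit)), times(times(unit, m), m)); no other remaining equation mentions Z.
Delete trivial equation unit = unit.
Delete trivial equation 7 = 7.
MGU = { N -> times(times(unit, h(times(times(unit, m), m), m, unit)), times(times(unit, m), m)), A -> times(times(unit, m), m), Y1 -> times(unit, h(times(times(unit, m), m), m, unit)), Z -> times(times(unit, h(times(times(unit, m), m), m, unit)), times(times(unit, m), m)) }, so Z -> times(times(unit, h(times(times(unit, m), m), m, unit)), times(times(unit, m), m)).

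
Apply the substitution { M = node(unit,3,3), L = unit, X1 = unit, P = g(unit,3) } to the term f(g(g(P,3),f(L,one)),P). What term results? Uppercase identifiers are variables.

f(g(g(g(unit,3),3),f(unit,one)),g(unit,3))

Replace each occurrence of L with unit.
Replace each occurrence of P with g(unit,3).
Result: f(g(g(g(unit,3),3),f(unit,one)),g(unit,3)).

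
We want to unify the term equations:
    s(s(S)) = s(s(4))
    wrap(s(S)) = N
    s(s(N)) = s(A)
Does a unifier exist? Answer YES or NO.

YES

Decompose s/1: s(S) = s(4).
Decompose s/1: S = 4.
Bind S := 4; substituting into the one remaining equation that mentions S gives: wrap(s(4)) = N.
Bind N := wrap(s(4)); substituting into the remaining equation gives: s(s(wrap(s(4)))) = s(A).
Decompose s/1: s(wrap(s(4))) = A.
Bind A := s(wrap(s(4))).
No equations remain and no clash or occurs-check failure arose, so a unifier exists.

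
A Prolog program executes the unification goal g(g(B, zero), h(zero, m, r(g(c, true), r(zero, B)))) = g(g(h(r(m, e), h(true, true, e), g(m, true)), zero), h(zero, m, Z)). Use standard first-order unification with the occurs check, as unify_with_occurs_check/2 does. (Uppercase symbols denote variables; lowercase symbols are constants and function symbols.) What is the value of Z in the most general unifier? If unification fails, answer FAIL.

r(g(c, true), r(zero, h(r(m, e), h(true, true, e), g(m, true))))

Decompose g/2: g(B, zero) = g(h(r(m, e), h(true, true, e), g(m, true)), zero),  h(zero, m, r(g(c, true), r(zero, B))) = h(zero, m, Z).
Decompose g/2: B = h(r(m, e), h(true, true, e), g(m, true)),  zero = zero.
Bind B := h(r(m, e), h(true, true, e), g(m, true)); substituting into the one remaining equation that mentions B gives: h(zero, m, r(g(c, true), r(zero, h(r(m, e), h(true, true, e), g(m, true))))) = h(zero, m, Z).
Delete trivial equation zero = zero.
Decompose h/3: zero = zero,  m = m,  r(g(c, true), r(zero, h(r(m, e), h(true, true, e), g(m, true)))) = Z.
Delete trivial equation zero = zero.
Delete trivial equation m = m.
Bind Z := r(g(c, true), r(zero, h(r(m, e), h(true, true, e), g(m, true)))).
MGU = { B ↦ h(r(m, e), h(true, true, e), g(m, true)), Z ↦ r(g(c, true), r(zero, h(r(m, e), h(true, true, e), g(m, true)))) }, so Z ↦ r(g(c, true), r(zero, h(r(m, e), h(true, true, e), g(m, true)))).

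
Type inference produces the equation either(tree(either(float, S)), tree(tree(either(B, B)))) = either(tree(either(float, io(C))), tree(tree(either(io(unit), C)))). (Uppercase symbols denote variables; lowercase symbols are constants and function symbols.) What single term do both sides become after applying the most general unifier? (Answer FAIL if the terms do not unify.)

either(tree(either(float, io(io(unit)))), tree(tree(either(io(unit), io(unit)))))

Decompose either/2: tree(either(float, S)) = tree(either(float, io(C))),  tree(tree(either(B, B))) = tree(tree(either(io(unit), C))).
Decompose tree/1: either(float, S) = either(float, io(C)).
Decompose either/2: float = float,  S = io(C).
Delete trivial equation float = float.
Bind S := io(C); no other remaining equation mentions S.
Decompose tree/1: tree(either(B, B)) = tree(either(io(unit), C)).
Decompose tree/1: either(B, B) = either(io(unit), C).
Decompose either/2: B = io(unit),  B = C.
Bind B := io(unit); substituting into the remaining equation gives: io(unit) = C.
Bind C := io(unit). Substituting into the earlier binding gives S := io(io(unit)).
Applying the MGU to either side gives either(tree(either(float, io(io(unit)))), tree(tree(either(io(unit), io(unit))))).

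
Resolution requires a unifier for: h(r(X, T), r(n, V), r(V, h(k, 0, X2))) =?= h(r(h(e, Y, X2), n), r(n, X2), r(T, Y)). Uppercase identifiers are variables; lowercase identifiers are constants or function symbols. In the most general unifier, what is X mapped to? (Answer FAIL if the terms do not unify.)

h(e, h(k, 0, n), n)

Decompose h/3: r(X, T) =?= r(h(e, Y, X2), n),  r(n, V) =?= r(n, X2),  r(V, h(k, 0, X2)) =?= r(T, Y).
Decompose r/2: X =?= h(e, Y, X2),  T =?= n.
Bind X := h(e, Y, X2); no other remaining equation mentions X.
Bind T := n; substituting into the one remaining equation that mentions T gives: r(V, h(k, 0, X2)) =?= r(n, Y).
Decompose r/2: n =?= n,  V =?= X2.
Delete trivial equation n =?= n.
Bind V := X2; substituting into the remaining equation gives: r(X2, h(k, 0, X2)) =?= r(n, Y).
Decompose r/2: X2 =?= n,  h(k, 0, X2) =?= Y.
Bind X2 := n; substituting into the remaining equation gives: h(k, 0, n) =?= Y. Substituting into the earlier bindings gives X := h(e, Y, n), V := n.
Bind Y := h(k, 0, n). Substituting into the earlier binding gives X := h(e, h(k, 0, n), n).
MGU = { X -> h(e, h(k, 0, n), n), T -> n, V -> n, X2 -> n, Y -> h(k, 0, n) }, so X -> h(e, h(k, 0, n), n).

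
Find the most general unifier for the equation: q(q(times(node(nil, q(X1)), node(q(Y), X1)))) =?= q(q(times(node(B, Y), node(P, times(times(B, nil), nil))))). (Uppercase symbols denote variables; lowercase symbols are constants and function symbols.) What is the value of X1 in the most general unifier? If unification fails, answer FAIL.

times(times(nil, nil), nil)

Decompose q/1: q(times(node(nil, q(X1)), node(q(Y), X1))) =?= q(times(node(B, Y), node(P, times(times(B, nil), nil)))).
Decompose q/1: times(node(nil, q(X1)), node(q(Y), X1)) =?= times(node(B, Y), node(P, times(times(B, nil), nil))).
Decompose times/2: node(nil, q(X1)) =?= node(B, Y),  node(q(Y), X1) =?= node(P, times(times(B, nil), nil)).
Decompose node/2: nil =?= B,  q(X1) =?= Y.
Bind B := nil; substituting into the one remaining equation that mentions B gives: node(q(Y), X1) =?= node(P, times(times(nil, nil), nil)).
Bind Y := q(X1); substituting into the remaining equation gives: node(q(q(X1)), X1) =?= node(P, times(times(nil, nil), nil)).
Decompose node/2: q(q(X1)) =?= P,  X1 =?= times(times(nil, nil), nil).
Bind P := q(q(X1)); no other remaining equation mentions P.
Bind X1 := times(times(nil, nil), nil). Substituting into the earlier bindings gives Y := q(times(times(nil, nil), nil)), P := q(q(times(times(nil, nil), nil))).
MGU = { B -> nil, Y -> q(times(times(nil, nil), nil)), P -> q(q(times(times(nil, nil), nil))), X1 -> times(times(nil, nil), nil) }, so X1 -> times(times(nil, nil), nil).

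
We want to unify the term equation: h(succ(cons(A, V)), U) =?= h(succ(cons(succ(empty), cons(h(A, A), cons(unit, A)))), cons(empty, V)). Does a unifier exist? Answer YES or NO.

Decompose h/2: succ(cons(A, V)) =?= succ(cons(succ(empty), cons(h(A, A), cons(unit, A)))),  U =?= cons(empty, V).
Decompose succ/1: cons(A, V) =?= cons(succ(empty), cons(h(A, A), cons(unit, A))).
Decompose cons/2: A =?= succ(empty),  V =?= cons(h(A, A), cons(unit, A)).
Bind A := succ(empty); substituting into the one remaining equation that mentions A gives: V =?= cons(h(succ(empty), succ(empty)), cons(unit, succ(empty))).
Bind V := cons(h(succ(empty), succ(empty)), cons(unit, succ(empty))); substituting into the remaining equation gives: U =?= cons(empty, cons(h(succ(empty), succ(empty)), cons(unit, succ(empty)))).
Bind U := cons(empty, cons(h(succ(empty), succ(empty)), cons(unit, succ(empty)))).
No equations remain and no clash or occurs-check failure arose, so a unifier exists.

YES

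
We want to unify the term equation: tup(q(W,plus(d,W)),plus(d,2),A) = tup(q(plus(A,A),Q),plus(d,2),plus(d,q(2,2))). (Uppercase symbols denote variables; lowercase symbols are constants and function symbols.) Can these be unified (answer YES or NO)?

YES

Decompose tup/3: q(W,plus(d,W)) = q(plus(A,A),Q),  plus(d,2) = plus(d,2),  A = plus(d,q(2,2)).
Decompose q/2: W = plus(A,A),  plus(d,W) = Q.
Bind W := plus(A,A); substituting into the one remaining equation that mentions W gives: plus(d,plus(A,A)) = Q.
Bind Q := plus(d,plus(A,A)); no other remaining equation mentions Q.
Delete trivial equation plus(d,2) = plus(d,2).
Bind A := plus(d,q(2,2)). Substituting into the earlier bindings gives W := plus(plus(d,q(2,2)),plus(d,q(2,2))), Q := plus(d,plus(plus(d,q(2,2)),plus(d,q(2,2)))).
No equations remain and no clash or occurs-check failure arose, so a unifier exists.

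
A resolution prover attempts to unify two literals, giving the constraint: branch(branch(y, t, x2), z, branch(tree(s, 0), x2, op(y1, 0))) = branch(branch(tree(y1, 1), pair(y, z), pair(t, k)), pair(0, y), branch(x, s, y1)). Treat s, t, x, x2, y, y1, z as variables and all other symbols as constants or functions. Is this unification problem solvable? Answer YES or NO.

Decompose branch/3: branch(y, t, x2) = branch(tree(y1, 1), pair(y, z), pair(t, k)),  z = pair(0, y),  branch(tree(s, 0), x2, op(y1, 0)) = branch(x, s, y1).
Decompose branch/3: y = tree(y1, 1),  t = pair(y, z),  x2 = pair(t, k).
Bind y := tree(y1, 1); substituting into the 2 remaining equations that mention y gives: t = pair(tree(y1, 1), z),  z = pair(0, tree(y1, 1)).
Bind t := pair(tree(y1, 1), z); substituting into the one remaining equation that mentions t gives: x2 = pair(pair(tree(y1, 1), z), k).
Bind x2 := pair(pair(tree(y1, 1), z), k); substituting into the one remaining equation that mentions x2 gives: branch(tree(s, 0), pair(pair(tree(y1, 1), z), k), op(y1, 0)) = branch(x, s, y1).
Bind z := pair(0, tree(y1, 1)); substituting into the remaining equation gives: branch(tree(s, 0), pair(pair(tree(y1, 1), pair(0, tree(y1, 1))), k), op(y1, 0)) = branch(x, s, y1). Substituting into the earlier bindings gives t := pair(tree(y1, 1), pair(0, tree(y1, 1))), x2 := pair(pair(tree(y1, 1), pair(0, tree(y1, 1))), k).
Decompose branch/3: tree(s, 0) = x,  pair(pair(tree(y1, 1), pair(0, tree(y1, 1))), k) = s,  op(y1, 0) = y1.
Bind x := tree(s, 0); no other remaining equation mentions x.
Bind s := pair(pair(tree(y1, 1), pair(0, tree(y1, 1))), k); no other remaining equation mentions s. Substituting into the earlier binding gives x := tree(pair(pair(tree(y1, 1), pair(0, tree(y1, 1))), k), 0).
Occurs check fails: y1 occurs in op(y1, 0); the equation y1 = op(y1, 0) has no finite solution.

NO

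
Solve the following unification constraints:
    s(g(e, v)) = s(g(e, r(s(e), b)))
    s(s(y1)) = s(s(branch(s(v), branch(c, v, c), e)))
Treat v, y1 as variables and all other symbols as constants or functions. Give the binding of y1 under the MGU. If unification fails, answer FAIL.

Decompose s/1: g(e, v) = g(e, r(s(e), b)).
Decompose g/2: e = e,  v = r(s(e), b).
Delete trivial equation e = e.
Bind v := r(s(e), b); substituting into the remaining equation gives: s(s(y1)) = s(s(branch(s(r(s(e), b)), branch(c, r(s(e), b), c), e))).
Decompose s/1: s(y1) = s(branch(s(r(s(e), b)), branch(c, r(s(e), b), c), e)).
Decompose s/1: y1 = branch(s(r(s(e), b)), branch(c, r(s(e), b), c), e).
Bind y1 := branch(s(r(s(e), b)), branch(c, r(s(e), b), c), e).
MGU = { v := r(s(e), b), y1 := branch(s(r(s(e), b)), branch(c, r(s(e), b), c), e) }, so y1 := branch(s(r(s(e), b)), branch(c, r(s(e), b), c), e).

branch(s(r(s(e), b)), branch(c, r(s(e), b), c), e)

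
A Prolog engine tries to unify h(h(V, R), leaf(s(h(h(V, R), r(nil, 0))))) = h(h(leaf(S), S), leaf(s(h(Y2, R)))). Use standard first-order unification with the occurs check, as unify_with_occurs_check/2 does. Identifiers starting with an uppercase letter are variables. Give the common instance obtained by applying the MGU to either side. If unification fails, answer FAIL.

h(h(leaf(r(nil, 0)), r(nil, 0)), leaf(s(h(h(leaf(r(nil, 0)), r(nil, 0)), r(nil, 0)))))

Decompose h/2: h(V, R) = h(leaf(S), S),  leaf(s(h(h(V, R), r(nil, 0)))) = leaf(s(h(Y2, R))).
Decompose h/2: V = leaf(S),  R = S.
Bind V := leaf(S); substituting into the one remaining equation that mentions V gives: leaf(s(h(h(leaf(S), R), r(nil, 0)))) = leaf(s(h(Y2, R))).
Bind R := S; substituting into the remaining equation gives: leaf(s(h(h(leaf(S), S), r(nil, 0)))) = leaf(s(h(Y2, S))).
Decompose leaf/1: s(h(h(leaf(S), S), r(nil, 0))) = s(h(Y2, S)).
Decompose s/1: h(h(leaf(S), S), r(nil, 0)) = h(Y2, S).
Decompose h/2: h(leaf(S), S) = Y2,  r(nil, 0) = S.
Bind Y2 := h(leaf(S), S); no other remaining equation mentions Y2.
Bind S := r(nil, 0). Substituting into the earlier bindings gives V := leaf(r(nil, 0)), R := r(nil, 0), Y2 := h(leaf(r(nil, 0)), r(nil, 0)).
Applying the MGU to either side gives h(h(leaf(r(nil, 0)), r(nil, 0)), leaf(s(h(h(leaf(r(nil, 0)), r(nil, 0)), r(nil, 0))))).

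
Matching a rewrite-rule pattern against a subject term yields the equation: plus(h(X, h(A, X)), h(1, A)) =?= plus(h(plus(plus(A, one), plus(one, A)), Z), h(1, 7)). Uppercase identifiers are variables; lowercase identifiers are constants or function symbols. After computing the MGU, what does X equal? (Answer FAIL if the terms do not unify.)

Decompose plus/2: h(X, h(A, X)) =?= h(plus(plus(A, one), plus(one, A)), Z),  h(1, A) =?= h(1, 7).
Decompose h/2: X =?= plus(plus(A, one), plus(one, A)),  h(A, X) =?= Z.
Bind X := plus(plus(A, one), plus(one, A)); substituting into the one remaining equation that mentions X gives: h(A, plus(plus(A, one), plus(one, A))) =?= Z.
Bind Z := h(A, plus(plus(A, one), plus(one, A))); no other remaining equation mentions Z.
Decompose h/2: 1 =?= 1,  A =?= 7.
Delete trivial equation 1 =?= 1.
Bind A := 7. Substituting into the earlier bindings gives X := plus(plus(7, one), plus(one, 7)), Z := h(7, plus(plus(7, one), plus(one, 7))).
MGU = { X ↦ plus(plus(7, one), plus(one, 7)), Z ↦ h(7, plus(plus(7, one), plus(one, 7))), A ↦ 7 }, so X ↦ plus(plus(7, one), plus(one, 7)).

plus(plus(7, one), plus(one, 7))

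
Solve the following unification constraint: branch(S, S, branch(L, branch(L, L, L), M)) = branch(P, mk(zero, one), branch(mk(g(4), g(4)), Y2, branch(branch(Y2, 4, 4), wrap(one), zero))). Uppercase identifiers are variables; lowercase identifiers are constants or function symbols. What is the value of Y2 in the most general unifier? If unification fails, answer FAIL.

branch(mk(g(4), g(4)), mk(g(4), g(4)), mk(g(4), g(4)))

Decompose branch/3: S = P,  S = mk(zero, one),  branch(L, branch(L, L, L), M) = branch(mk(g(4), g(4)), Y2, branch(branch(Y2, 4, 4), wrap(one), zero)).
Bind S := P; substituting into the one remaining equation that mentions S gives: P = mk(zero, one).
Bind P := mk(zero, one); no other remaining equation mentions P. Substituting into the earlier binding gives S := mk(zero, one).
Decompose branch/3: L = mk(g(4), g(4)),  branch(L, L, L) = Y2,  M = branch(branch(Y2, 4, 4), wrap(one), zero).
Bind L := mk(g(4), g(4)); substituting into the one remaining equation that mentions L gives: branch(mk(g(4), g(4)), mk(g(4), g(4)), mk(g(4), g(4))) = Y2.
Bind Y2 := branch(mk(g(4), g(4)), mk(g(4), g(4)), mk(g(4), g(4))); substituting into the remaining equation gives: M = branch(branch(branch(mk(g(4), g(4)), mk(g(4), g(4)), mk(g(4), g(4))), 4, 4), wrap(one), zero).
Bind M := branch(branch(branch(mk(g(4), g(4)), mk(g(4), g(4)), mk(g(4), g(4))), 4, 4), wrap(one), zero).
MGU = { S ↦ mk(zero, one), P ↦ mk(zero, one), L ↦ mk(g(4), g(4)), Y2 ↦ branch(mk(g(4), g(4)), mk(g(4), g(4)), mk(g(4), g(4))), M ↦ branch(branch(branch(mk(g(4), g(4)), mk(g(4), g(4)), mk(g(4), g(4))), 4, 4), wrap(one), zero) }, so Y2 ↦ branch(mk(g(4), g(4)), mk(g(4), g(4)), mk(g(4), g(4))).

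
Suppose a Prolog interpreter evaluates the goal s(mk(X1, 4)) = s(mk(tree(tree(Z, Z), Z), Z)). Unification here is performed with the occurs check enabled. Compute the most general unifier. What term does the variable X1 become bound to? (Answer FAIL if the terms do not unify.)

tree(tree(4, 4), 4)

Decompose s/1: mk(X1, 4) = mk(tree(tree(Z, Z), Z), Z).
Decompose mk/2: X1 = tree(tree(Z, Z), Z),  4 = Z.
Bind X1 := tree(tree(Z, Z), Z); no other remaining equation mentions X1.
Bind Z := 4. Substituting into the earlier binding gives X1 := tree(tree(4, 4), 4).
MGU = { X1 -> tree(tree(4, 4), 4), Z -> 4 }, so X1 -> tree(tree(4, 4), 4).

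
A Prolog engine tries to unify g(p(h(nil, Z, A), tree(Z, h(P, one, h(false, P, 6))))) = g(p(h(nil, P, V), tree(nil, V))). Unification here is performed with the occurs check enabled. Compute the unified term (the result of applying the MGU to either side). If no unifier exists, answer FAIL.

g(p(h(nil, nil, h(nil, one, h(false, nil, 6))), tree(nil, h(nil, one, h(false, nil, 6)))))

Decompose g/1: p(h(nil, Z, A), tree(Z, h(P, one, h(false, P, 6)))) = p(h(nil, P, V), tree(nil, V)).
Decompose p/2: h(nil, Z, A) = h(nil, P, V),  tree(Z, h(P, one, h(false, P, 6))) = tree(nil, V).
Decompose h/3: nil = nil,  Z = P,  A = V.
Delete trivial equation nil = nil.
Bind Z := P; substituting into the one remaining equation that mentions Z gives: tree(P, h(P, one, h(false, P, 6))) = tree(nil, V).
Bind A := V; no other remaining equation mentions A.
Decompose tree/2: P = nil,  h(P, one, h(false, P, 6)) = V.
Bind P := nil; substituting into the remaining equation gives: h(nil, one, h(false, nil, 6)) = V. Substituting into the earlier binding gives Z := nil.
Bind V := h(nil, one, h(false, nil, 6)). Substituting into the earlier binding gives A := h(nil, one, h(false, nil, 6)).
Applying the MGU to either side gives g(p(h(nil, nil, h(nil, one, h(false, nil, 6))), tree(nil, h(nil, one, h(false, nil, 6))))).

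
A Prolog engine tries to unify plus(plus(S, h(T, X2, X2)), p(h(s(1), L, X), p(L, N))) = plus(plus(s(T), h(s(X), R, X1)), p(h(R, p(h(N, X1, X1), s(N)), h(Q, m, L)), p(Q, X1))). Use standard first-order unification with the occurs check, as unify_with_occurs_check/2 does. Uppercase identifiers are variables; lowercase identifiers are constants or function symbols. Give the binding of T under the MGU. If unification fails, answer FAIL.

s(h(p(h(s(1), s(1), s(1)), s(s(1))), m, p(h(s(1), s(1), s(1)), s(s(1)))))

Decompose plus/2: plus(S, h(T, X2, X2)) = plus(s(T), h(s(X), R, X1)),  p(h(s(1), L, X), p(L, N)) = p(h(R, p(h(N, X1, X1), s(N)), h(Q, m, L)), p(Q, X1)).
Decompose plus/2: S = s(T),  h(T, X2, X2) = h(s(X), R, X1).
Bind S := s(T); no other remaining equation mentions S.
Decompose h/3: T = s(X),  X2 = R,  X2 = X1.
Bind T := s(X); no other remaining equation mentions T. Substituting into the earlier binding gives S := s(s(X)).
Bind X2 := R; substituting into the one remaining equation that mentions X2 gives: R = X1.
Bind R := X1; substituting into the remaining equation gives: p(h(s(1), L, X), p(L, N)) = p(h(X1, p(h(N, X1, X1), s(N)), h(Q, m, L)), p(Q, X1)). Substituting into the earlier binding gives X2 := X1.
Decompose p/2: h(s(1), L, X) = h(X1, p(h(N, X1, X1), s(N)), h(Q, m, L)),  p(L, N) = p(Q, X1).
Decompose h/3: s(1) = X1,  L = p(h(N, X1, X1), s(N)),  X = h(Q, m, L).
Bind X1 := s(1); substituting into the 2 remaining equations that mention X1 gives: L = p(h(N, s(1), s(1)), s(N)),  p(L, N) = p(Q, s(1)). Substituting into the earlier bindings gives X2 := s(1), R := s(1).
Bind L := p(h(N, s(1), s(1)), s(N)); substituting into the remaining equations gives: X = h(Q, m, p(h(N, s(1), s(1)), s(N))),  p(p(h(N, s(1), s(1)), s(N)), N) = p(Q, s(1)).
Bind X := h(Q, m, p(h(N, s(1), s(1)), s(N))); no other remaining equation mentions X. Substituting into the earlier bindings gives S := s(s(h(Q, m, p(h(N, s(1), s(1)), s(N))))), T := s(h(Q, m, p(h(N, s(1), s(1)), s(N)))).
Decompose p/2: p(h(N, s(1), s(1)), s(N)) = Q,  N = s(1).
Bind Q := p(h(N, s(1), s(1)), s(N)); no other remaining equation mentions Q. Substituting into the earlier bindings gives S := s(s(h(p(h(N, s(1), s(1)), s(N)), m, p(h(N, s(1), s(1)), s(N))))), T := s(h(p(h(N, s(1), s(1)), s(N)), m, p(h(N, s(1), s(1)), s(N)))), X := h(p(h(N, s(1), s(1)), s(N)), m, p(h(N, s(1), s(1)), s(N))).
Bind N := s(1). Substituting into the earlier bindings gives S := s(s(h(p(h(s(1), s(1), s(1)), s(s(1))), m, p(h(s(1), s(1), s(1)), s(s(1)))))), T := s(h(p(h(s(1), s(1), s(1)), s(s(1))), m, p(h(s(1), s(1), s(1)), s(s(1))))), L := p(h(s(1), s(1), s(1)), s(s(1))), X := h(p(h(s(1), s(1), s(1)), s(s(1))), m, p(h(s(1), s(1), s(1)), s(s(1)))), Q := p(h(s(1), s(1), s(1)), s(s(1))).
MGU = { S = s(s(h(p(h(s(1), s(1), s(1)), s(s(1))), m, p(h(s(1), s(1), s(1)), s(s(1)))))), T = s(h(p(h(s(1), s(1), s(1)), s(s(1))), m, p(h(s(1), s(1), s(1)), s(s(1))))), X2 = s(1), R = s(1), X1 = s(1), L = p(h(s(1), s(1), s(1)), s(s(1))), X = h(p(h(s(1), s(1), s(1)), s(s(1))), m, p(h(s(1), s(1), s(1)), s(s(1)))), Q = p(h(s(1), s(1), s(1)), s(s(1))), N = s(1) }, so T = s(h(p(h(s(1), s(1), s(1)), s(s(1))), m, p(h(s(1), s(1), s(1)), s(s(1))))).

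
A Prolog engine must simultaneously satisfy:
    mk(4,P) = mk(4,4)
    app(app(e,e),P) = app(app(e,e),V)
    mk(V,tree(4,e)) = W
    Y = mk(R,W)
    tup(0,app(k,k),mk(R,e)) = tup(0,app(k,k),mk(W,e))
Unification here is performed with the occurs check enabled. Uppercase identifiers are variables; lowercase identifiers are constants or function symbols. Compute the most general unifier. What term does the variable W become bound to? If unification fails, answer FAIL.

Decompose mk/2: 4 = 4,  P = 4.
Delete trivial equation 4 = 4.
Bind P := 4; substituting into the one remaining equation that mentions P gives: app(app(e,e),4) = app(app(e,e),V).
Decompose app/2: app(e,e) = app(e,e),  4 = V.
Delete trivial equation app(e,e) = app(e,e).
Bind V := 4; substituting into the one remaining equation that mentions V gives: mk(4,tree(4,e)) = W.
Bind W := mk(4,tree(4,e)); substituting into the remaining equations gives: Y = mk(R,mk(4,tree(4,e))),  tup(0,app(k,k),mk(R,e)) = tup(0,app(k,k),mk(mk(4,tree(4,e)),e)).
Bind Y := mk(R,mk(4,tree(4,e))); no other remaining equation mentions Y.
Decompose tup/3: 0 = 0,  app(k,k) = app(k,k),  mk(R,e) = mk(mk(4,tree(4,e)),e).
Delete trivial equation 0 = 0.
Delete trivial equation app(k,k) = app(k,k).
Decompose mk/2: R = mk(4,tree(4,e)),  e = e.
Bind R := mk(4,tree(4,e)); no other remaining equation mentions R. Substituting into the earlier binding gives Y := mk(mk(4,tree(4,e)),mk(4,tree(4,e))).
Delete trivial equation e = e.
MGU = { P -> 4, V -> 4, W -> mk(4,tree(4,e)), Y -> mk(mk(4,tree(4,e)),mk(4,tree(4,e))), R -> mk(4,tree(4,e)) }, so W -> mk(4,tree(4,e)).

mk(4,tree(4,e))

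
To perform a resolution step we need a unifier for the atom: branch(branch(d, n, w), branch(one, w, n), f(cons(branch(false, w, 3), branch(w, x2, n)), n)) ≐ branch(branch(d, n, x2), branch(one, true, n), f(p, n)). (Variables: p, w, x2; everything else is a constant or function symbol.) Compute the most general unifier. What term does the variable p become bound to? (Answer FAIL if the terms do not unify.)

cons(branch(false, true, 3), branch(true, true, n))

Decompose branch/3: branch(d, n, w) ≐ branch(d, n, x2),  branch(one, w, n) ≐ branch(one, true, n),  f(cons(branch(false, w, 3), branch(w, x2, n)), n) ≐ f(p, n).
Decompose branch/3: d ≐ d,  n ≐ n,  w ≐ x2.
Delete trivial equation d ≐ d.
Delete trivial equation n ≐ n.
Bind w := x2; substituting into the remaining equations gives: branch(one, x2, n) ≐ branch(one, true, n),  f(cons(branch(false, x2, 3), branch(x2, x2, n)), n) ≐ f(p, n).
Decompose branch/3: one ≐ one,  x2 ≐ true,  n ≐ n.
Delete trivial equation one ≐ one.
Bind x2 := true; substituting into the one remaining equation that mentions x2 gives: f(cons(branch(false, true, 3), branch(true, true, n)), n) ≐ f(p, n). Substituting into the earlier binding gives w := true.
Delete trivial equation n ≐ n.
Decompose f/2: cons(branch(false, true, 3), branch(true, true, n)) ≐ p,  n ≐ n.
Bind p := cons(branch(false, true, 3), branch(true, true, n)); no other remaining equation mentions p.
Delete trivial equation n ≐ n.
MGU = { w := true, x2 := true, p := cons(branch(false, true, 3), branch(true, true, n)) }, so p := cons(branch(false, true, 3), branch(true, true, n)).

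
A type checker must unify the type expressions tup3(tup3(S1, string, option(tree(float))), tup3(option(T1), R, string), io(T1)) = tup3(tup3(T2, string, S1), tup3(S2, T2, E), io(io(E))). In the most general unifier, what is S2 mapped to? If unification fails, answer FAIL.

option(io(string))

Decompose tup3/3: tup3(S1, string, option(tree(float))) = tup3(T2, string, S1),  tup3(option(T1), R, string) = tup3(S2, T2, E),  io(T1) = io(io(E)).
Decompose tup3/3: S1 = T2,  string = string,  option(tree(float)) = S1.
Bind S1 := T2; substituting into the one remaining equation that mentions S1 gives: option(tree(float)) = T2.
Delete trivial equation string = string.
Bind T2 := option(tree(float)); substituting into the one remaining equation that mentions T2 gives: tup3(option(T1), R, string) = tup3(S2, option(tree(float)), E). Substituting into the earlier binding gives S1 := option(tree(float)).
Decompose tup3/3: option(T1) = S2,  R = option(tree(float)),  string = E.
Bind S2 := option(T1); no other remaining equation mentions S2.
Bind R := option(tree(float)); no other remaining equation mentions R.
Bind E := string; substituting into the remaining equation gives: io(T1) = io(io(string)).
Decompose io/1: T1 = io(string).
Bind T1 := io(string). Substituting into the earlier binding gives S2 := option(io(string)).
MGU = { S1 ↦ option(tree(float)), T2 ↦ option(tree(float)), S2 ↦ option(io(string)), R ↦ option(tree(float)), E ↦ string, T1 ↦ io(string) }, so S2 ↦ option(io(string)).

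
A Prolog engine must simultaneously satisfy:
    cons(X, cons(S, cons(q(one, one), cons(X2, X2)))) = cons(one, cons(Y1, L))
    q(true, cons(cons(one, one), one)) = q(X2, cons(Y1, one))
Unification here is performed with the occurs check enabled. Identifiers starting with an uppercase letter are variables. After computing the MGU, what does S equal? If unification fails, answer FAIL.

cons(one, one)

Decompose cons/2: X = one,  cons(S, cons(q(one, one), cons(X2, X2))) = cons(Y1, L).
Bind X := one; no other remaining equation mentions X.
Decompose cons/2: S = Y1,  cons(q(one, one), cons(X2, X2)) = L.
Bind S := Y1; no other remaining equation mentions S.
Bind L := cons(q(one, one), cons(X2, X2)); no other remaining equation mentions L.
Decompose q/2: true = X2,  cons(cons(one, one), one) = cons(Y1, one).
Bind X2 := true; no other remaining equation mentions X2. Substituting into the earlier binding gives L := cons(q(one, one), cons(true, true)).
Decompose cons/2: cons(one, one) = Y1,  one = one.
Bind Y1 := cons(one, one); no other remaining equation mentions Y1. Substituting into the earlier binding gives S := cons(one, one).
Delete trivial equation one = one.
MGU = { X ↦ one, S ↦ cons(one, one), L ↦ cons(q(one, one), cons(true, true)), X2 ↦ true, Y1 ↦ cons(one, one) }, so S ↦ cons(one, one).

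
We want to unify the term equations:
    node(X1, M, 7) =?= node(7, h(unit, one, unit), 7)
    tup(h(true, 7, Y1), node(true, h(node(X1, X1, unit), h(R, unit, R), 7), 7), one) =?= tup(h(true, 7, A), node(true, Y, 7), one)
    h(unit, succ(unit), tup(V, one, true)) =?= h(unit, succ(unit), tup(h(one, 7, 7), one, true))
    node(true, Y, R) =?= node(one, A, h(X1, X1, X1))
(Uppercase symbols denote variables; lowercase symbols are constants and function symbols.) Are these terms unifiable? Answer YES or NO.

Decompose node/3: X1 =?= 7,  M =?= h(unit, one, unit),  7 =?= 7.
Bind X1 := 7; substituting into the 2 remaining equations that mention X1 gives: tup(h(true, 7, Y1), node(true, h(node(7, 7, unit), h(R, unit, R), 7), 7), one) =?= tup(h(true, 7, A), node(true, Y, 7), one),  node(true, Y, R) =?= node(one, A, h(7, 7, 7)).
Bind M := h(unit, one, unit); no other remaining equation mentions M.
Delete trivial equation 7 =?= 7.
Decompose tup/3: h(true, 7, Y1) =?= h(true, 7, A),  node(true, h(node(7, 7, unit), h(R, unit, R), 7), 7) =?= node(true, Y, 7),  one =?= one.
Decompose h/3: true =?= true,  7 =?= 7,  Y1 =?= A.
Delete trivial equation true =?= true.
Delete trivial equation 7 =?= 7.
Bind Y1 := A; no other remaining equation mentions Y1.
Decompose node/3: true =?= true,  h(node(7, 7, unit), h(R, unit, R), 7) =?= Y,  7 =?= 7.
Delete trivial equation true =?= true.
Bind Y := h(node(7, 7, unit), h(R, unit, R), 7); substituting into the one remaining equation that mentions Y gives: node(true, h(node(7, 7, unit), h(R, unit, R), 7), R) =?= node(one, A, h(7, 7, 7)).
Delete trivial equation 7 =?= 7.
Delete trivial equation one =?= one.
Decompose h/3: unit =?= unit,  succ(unit) =?= succ(unit),  tup(V, one, true) =?= tup(h(one, 7, 7), one, true).
Delete trivial equation unit =?= unit.
Delete trivial equation succ(unit) =?= succ(unit).
Decompose tup/3: V =?= h(one, 7, 7),  one =?= one,  true =?= true.
Bind V := h(one, 7, 7); no other remaining equation mentions V.
Delete trivial equation one =?= one.
Delete trivial equation true =?= true.
Decompose node/3: true =?= one,  h(node(7, 7, unit), h(R, unit, R), 7) =?= A,  R =?= h(7, 7, 7).
Clash: constants true and one differ; no unifier exists.

NO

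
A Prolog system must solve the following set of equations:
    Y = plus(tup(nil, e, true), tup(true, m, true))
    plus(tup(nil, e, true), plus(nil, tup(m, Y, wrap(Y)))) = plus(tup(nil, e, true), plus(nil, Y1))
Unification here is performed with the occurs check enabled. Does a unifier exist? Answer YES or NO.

YES

Bind Y := plus(tup(nil, e, true), tup(true, m, true)); substituting into the remaining equation gives: plus(tup(nil, e, true), plus(nil, tup(m, plus(tup(nil, e, true), tup(true, m, true)), wrap(plus(tup(nil, e, true), tup(true, m, true)))))) = plus(tup(nil, e, true), plus(nil, Y1)).
Decompose plus/2: tup(nil, e, true) = tup(nil, e, true),  plus(nil, tup(m, plus(tup(nil, e, true), tup(true, m, true)), wrap(plus(tup(nil, e, true), tup(true, m, true))))) = plus(nil, Y1).
Delete trivial equation tup(nil, e, true) = tup(nil, e, true).
Decompose plus/2: nil = nil,  tup(m, plus(tup(nil, e, true), tup(true, m, true)), wrap(plus(tup(nil, e, true), tup(true, m, true)))) = Y1.
Delete trivial equation nil = nil.
Bind Y1 := tup(m, plus(tup(nil, e, true), tup(true, m, true)), wrap(plus(tup(nil, e, true), tup(true, m, true)))).
No equations remain and no clash or occurs-check failure arose, so a unifier exists.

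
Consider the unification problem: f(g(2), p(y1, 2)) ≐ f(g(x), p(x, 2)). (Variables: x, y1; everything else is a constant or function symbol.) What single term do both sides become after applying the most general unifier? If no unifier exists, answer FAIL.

f(g(2), p(2, 2))

Decompose f/2: g(2) ≐ g(x),  p(y1, 2) ≐ p(x, 2).
Decompose g/1: 2 ≐ x.
Bind x := 2; substituting into the remaining equation gives: p(y1, 2) ≐ p(2, 2).
Decompose p/2: y1 ≐ 2,  2 ≐ 2.
Bind y1 := 2; no other remaining equation mentions y1.
Delete trivial equation 2 ≐ 2.
Applying the MGU to either side gives f(g(2), p(2, 2)).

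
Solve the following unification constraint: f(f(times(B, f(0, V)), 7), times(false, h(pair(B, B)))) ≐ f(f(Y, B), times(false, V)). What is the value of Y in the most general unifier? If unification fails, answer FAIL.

Decompose f/2: f(times(B, f(0, V)), 7) ≐ f(Y, B),  times(false, h(pair(B, B))) ≐ times(false, V).
Decompose f/2: times(B, f(0, V)) ≐ Y,  7 ≐ B.
Bind Y := times(B, f(0, V)); no other remaining equation mentions Y.
Bind B := 7; substituting into the remaining equation gives: times(false, h(pair(7, 7))) ≐ times(false, V). Substituting into the earlier binding gives Y := times(7, f(0, V)).
Decompose times/2: false ≐ false,  h(pair(7, 7)) ≐ V.
Delete trivial equation false ≐ false.
Bind V := h(pair(7, 7)). Substituting into the earlier binding gives Y := times(7, f(0, h(pair(7, 7)))).
MGU = { Y ↦ times(7, f(0, h(pair(7, 7)))), B ↦ 7, V ↦ h(pair(7, 7)) }, so Y ↦ times(7, f(0, h(pair(7, 7)))).

times(7, f(0, h(pair(7, 7))))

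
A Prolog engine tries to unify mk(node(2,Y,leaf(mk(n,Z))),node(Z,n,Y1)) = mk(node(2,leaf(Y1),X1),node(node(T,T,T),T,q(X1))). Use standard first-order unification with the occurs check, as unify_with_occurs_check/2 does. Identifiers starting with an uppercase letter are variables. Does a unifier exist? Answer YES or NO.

YES

Decompose mk/2: node(2,Y,leaf(mk(n,Z))) = node(2,leaf(Y1),X1),  node(Z,n,Y1) = node(node(T,T,T),T,q(X1)).
Decompose node/3: 2 = 2,  Y = leaf(Y1),  leaf(mk(n,Z)) = X1.
Delete trivial equation 2 = 2.
Bind Y := leaf(Y1); no other remaining equation mentions Y.
Bind X1 := leaf(mk(n,Z)); substituting into the remaining equation gives: node(Z,n,Y1) = node(node(T,T,T),T,q(leaf(mk(n,Z)))).
Decompose node/3: Z = node(T,T,T),  n = T,  Y1 = q(leaf(mk(n,Z))).
Bind Z := node(T,T,T); substituting into the one remaining equation that mentions Z gives: Y1 = q(leaf(mk(n,node(T,T,T)))). Substituting into the earlier binding gives X1 := leaf(mk(n,node(T,T,T))).
Bind T := n; substituting into the remaining equation gives: Y1 = q(leaf(mk(n,node(n,n,n)))). Substituting into the earlier bindings gives X1 := leaf(mk(n,node(n,n,n))), Z := node(n,n,n).
Bind Y1 := q(leaf(mk(n,node(n,n,n)))). Substituting into the earlier binding gives Y := leaf(q(leaf(mk(n,node(n,n,n))))).
No equations remain and no clash or occurs-check failure arose, so a unifier exists.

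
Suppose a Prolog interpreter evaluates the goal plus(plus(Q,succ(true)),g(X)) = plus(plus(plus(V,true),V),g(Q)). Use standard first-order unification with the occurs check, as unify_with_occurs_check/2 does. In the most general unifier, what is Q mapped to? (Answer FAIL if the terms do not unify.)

Decompose plus/2: plus(Q,succ(true)) = plus(plus(V,true),V),  g(X) = g(Q).
Decompose plus/2: Q = plus(V,true),  succ(true) = V.
Bind Q := plus(V,true); substituting into the one remaining equation that mentions Q gives: g(X) = g(plus(V,true)).
Bind V := succ(true); substituting into the remaining equation gives: g(X) = g(plus(succ(true),true)). Substituting into the earlier binding gives Q := plus(succ(true),true).
Decompose g/1: X = plus(succ(true),true).
Bind X := plus(succ(true),true).
MGU = { Q -> plus(succ(true),true), V -> succ(true), X -> plus(succ(true),true) }, so Q -> plus(succ(true),true).

plus(succ(true),true)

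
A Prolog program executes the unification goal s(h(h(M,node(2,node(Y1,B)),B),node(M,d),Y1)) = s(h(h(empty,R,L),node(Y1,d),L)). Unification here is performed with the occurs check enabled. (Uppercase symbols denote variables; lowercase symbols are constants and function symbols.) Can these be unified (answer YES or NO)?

Decompose s/1: h(h(M,node(2,node(Y1,B)),B),node(M,d),Y1) = h(h(empty,R,L),node(Y1,d),L).
Decompose h/3: h(M,node(2,node(Y1,B)),B) = h(empty,R,L),  node(M,d) = node(Y1,d),  Y1 = L.
Decompose h/3: M = empty,  node(2,node(Y1,B)) = R,  B = L.
Bind M := empty; substituting into the one remaining equation that mentions M gives: node(empty,d) = node(Y1,d).
Bind R := node(2,node(Y1,B)); no other remaining equation mentions R.
Bind B := L; no other remaining equation mentions B. Substituting into the earlier binding gives R := node(2,node(Y1,L)).
Decompose node/2: empty = Y1,  d = d.
Bind Y1 := empty; substituting into the one remaining equation that mentions Y1 gives: empty = L. Substituting into the earlier binding gives R := node(2,node(empty,L)).
Delete trivial equation d = d.
Bind L := empty. Substituting into the earlier bindings gives R := node(2,node(empty,empty)), B := empty.
No equations remain and no clash or occurs-check failure arose, so a unifier exists.

YES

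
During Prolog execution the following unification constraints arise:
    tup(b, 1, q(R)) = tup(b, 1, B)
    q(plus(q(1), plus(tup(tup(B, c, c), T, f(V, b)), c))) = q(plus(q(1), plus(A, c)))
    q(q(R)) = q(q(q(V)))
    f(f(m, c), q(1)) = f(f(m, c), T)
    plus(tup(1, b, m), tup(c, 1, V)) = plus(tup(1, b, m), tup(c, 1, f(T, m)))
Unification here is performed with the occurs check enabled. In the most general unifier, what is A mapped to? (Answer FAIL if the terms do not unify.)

tup(tup(q(q(f(q(1), m))), c, c), q(1), f(f(q(1), m), b))

Decompose tup/3: b = b,  1 = 1,  q(R) = B.
Delete trivial equation b = b.
Delete trivial equation 1 = 1.
Bind B := q(R); substituting into the one remaining equation that mentions B gives: q(plus(q(1), plus(tup(tup(q(R), c, c), T, f(V, b)), c))) = q(plus(q(1), plus(A, c))).
Decompose q/1: plus(q(1), plus(tup(tup(q(R), c, c), T, f(V, b)), c)) = plus(q(1), plus(A, c)).
Decompose plus/2: q(1) = q(1),  plus(tup(tup(q(R), c, c), T, f(V, b)), c) = plus(A, c).
Delete trivial equation q(1) = q(1).
Decompose plus/2: tup(tup(q(R), c, c), T, f(V, b)) = A,  c = c.
Bind A := tup(tup(q(R), c, c), T, f(V, b)); no other remaining equation mentions A.
Delete trivial equation c = c.
Decompose q/1: q(R) = q(q(V)).
Decompose q/1: R = q(V).
Bind R := q(V); no other remaining equation mentions R. Substituting into the earlier bindings gives B := q(q(V)), A := tup(tup(q(q(V)), c, c), T, f(V, b)).
Decompose f/2: f(m, c) = f(m, c),  q(1) = T.
Delete trivial equation f(m, c) = f(m, c).
Bind T := q(1); substituting into the remaining equation gives: plus(tup(1, b, m), tup(c, 1, V)) = plus(tup(1, b, m), tup(c, 1, f(q(1), m))). Substituting into the earlier binding gives A := tup(tup(q(q(V)), c, c), q(1), f(V, b)).
Decompose plus/2: tup(1, b, m) = tup(1, b, m),  tup(c, 1, V) = tup(c, 1, f(q(1), m)).
Delete trivial equation tup(1, b, m) = tup(1, b, m).
Decompose tup/3: c = c,  1 = 1,  V = f(q(1), m).
Delete trivial equation c = c.
Delete trivial equation 1 = 1.
Bind V := f(q(1), m). Substituting into the earlier bindings gives B := q(q(f(q(1), m))), A := tup(tup(q(q(f(q(1), m))), c, c), q(1), f(f(q(1), m), b)), R := q(f(q(1), m)).
MGU = { B = q(q(f(q(1), m))), A = tup(tup(q(q(f(q(1), m))), c, c), q(1), f(f(q(1), m), b)), R = q(f(q(1), m)), T = q(1), V = f(q(1), m) }, so A = tup(tup(q(q(f(q(1), m))), c, c), q(1), f(f(q(1), m), b)).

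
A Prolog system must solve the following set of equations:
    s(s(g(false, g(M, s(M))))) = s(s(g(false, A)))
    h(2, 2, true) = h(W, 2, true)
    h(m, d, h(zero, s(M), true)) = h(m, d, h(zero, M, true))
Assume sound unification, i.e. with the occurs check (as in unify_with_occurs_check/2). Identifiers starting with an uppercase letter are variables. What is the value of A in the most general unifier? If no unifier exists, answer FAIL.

FAIL

Decompose s/1: s(g(false, g(M, s(M)))) = s(g(false, A)).
Decompose s/1: g(false, g(M, s(M))) = g(false, A).
Decompose g/2: false = false,  g(M, s(M)) = A.
Delete trivial equation false = false.
Bind A := g(M, s(M)); no other remaining equation mentions A.
Decompose h/3: 2 = W,  2 = 2,  true = true.
Bind W := 2; no other remaining equation mentions W.
Delete trivial equation 2 = 2.
Delete trivial equation true = true.
Decompose h/3: m = m,  d = d,  h(zero, s(M), true) = h(zero, M, true).
Delete trivial equation m = m.
Delete trivial equation d = d.
Decompose h/3: zero = zero,  s(M) = M,  true = true.
Delete trivial equation zero = zero.
Occurs check fails: M occurs in s(M); the equation M = s(M) has no finite solution.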